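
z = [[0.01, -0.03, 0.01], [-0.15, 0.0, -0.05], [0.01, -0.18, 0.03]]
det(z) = 0.00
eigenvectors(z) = [[0.09, 0.31, 0.18], [0.57, -0.16, -0.5], [0.82, -0.94, 0.85]]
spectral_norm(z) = 0.19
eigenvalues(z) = [-0.09, -0.0, 0.14]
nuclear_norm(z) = 0.35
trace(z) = 0.04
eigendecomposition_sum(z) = [[-0.01, -0.01, -0.00], [-0.08, -0.06, -0.02], [-0.12, -0.08, -0.02]] + [[-0.00,-0.0,0.00],[0.0,0.00,-0.0],[0.01,0.0,-0.0]] + [[0.03, -0.02, 0.01], [-0.07, 0.06, -0.03], [0.12, -0.1, 0.06]]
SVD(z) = [[-0.18, 0.01, -0.98],  [0.30, -0.95, -0.06],  [-0.94, -0.31, 0.17]] @ diag([0.1882989389722661, 0.15504607688838473, 0.0020551456006559763]) @ [[-0.30,  0.92,  -0.24],[0.9,  0.36,  0.25],[0.31,  -0.14,  -0.94]]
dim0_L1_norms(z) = [0.17, 0.21, 0.09]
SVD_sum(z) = [[0.01, -0.03, 0.01], [-0.02, 0.05, -0.01], [0.05, -0.16, 0.04]] + [[0.00, 0.0, 0.0], [-0.13, -0.05, -0.04], [-0.04, -0.02, -0.01]] + [[-0.00, 0.00, 0.00],[-0.00, 0.00, 0.00],[0.00, -0.00, -0.00]]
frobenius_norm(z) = 0.24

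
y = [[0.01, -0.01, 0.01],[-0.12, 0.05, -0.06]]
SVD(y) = [[-0.11, 0.99], [0.99, 0.11]] @ diag([0.14407835135808172, 0.006436510695800316]) @ [[-0.84, 0.35, -0.42],[-0.54, -0.68, 0.5]]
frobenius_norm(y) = 0.14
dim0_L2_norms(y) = [0.12, 0.05, 0.06]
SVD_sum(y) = [[0.01,-0.01,0.01],  [-0.12,0.05,-0.06]] + [[-0.0, -0.0, 0.0], [-0.00, -0.00, 0.0]]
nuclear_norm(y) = 0.15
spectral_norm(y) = 0.14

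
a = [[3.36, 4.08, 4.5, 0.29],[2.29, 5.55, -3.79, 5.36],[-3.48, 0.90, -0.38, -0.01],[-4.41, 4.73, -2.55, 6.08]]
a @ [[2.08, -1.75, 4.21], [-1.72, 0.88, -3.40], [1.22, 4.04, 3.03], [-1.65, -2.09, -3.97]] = [[4.98, 15.28, 12.76], [-18.25, -25.64, -41.99], [-9.23, 5.37, -18.82], [-30.45, -11.13, -66.51]]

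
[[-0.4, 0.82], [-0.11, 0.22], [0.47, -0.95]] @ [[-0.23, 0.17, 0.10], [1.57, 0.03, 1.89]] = [[1.38, -0.04, 1.51], [0.37, -0.01, 0.40], [-1.6, 0.05, -1.75]]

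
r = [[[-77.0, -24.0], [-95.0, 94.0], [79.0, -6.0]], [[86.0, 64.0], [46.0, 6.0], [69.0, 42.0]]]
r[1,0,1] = 64.0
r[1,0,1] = 64.0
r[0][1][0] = -95.0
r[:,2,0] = [79.0, 69.0]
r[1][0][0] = 86.0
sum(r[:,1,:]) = 51.0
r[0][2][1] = -6.0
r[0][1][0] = -95.0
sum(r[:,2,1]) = 36.0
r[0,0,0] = -77.0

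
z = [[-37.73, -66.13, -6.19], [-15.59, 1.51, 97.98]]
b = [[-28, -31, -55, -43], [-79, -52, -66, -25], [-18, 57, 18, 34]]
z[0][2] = -6.19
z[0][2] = -6.19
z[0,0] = -37.73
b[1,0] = -79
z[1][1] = 1.51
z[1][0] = -15.59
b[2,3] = 34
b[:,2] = [-55, -66, 18]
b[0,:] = [-28, -31, -55, -43]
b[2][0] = -18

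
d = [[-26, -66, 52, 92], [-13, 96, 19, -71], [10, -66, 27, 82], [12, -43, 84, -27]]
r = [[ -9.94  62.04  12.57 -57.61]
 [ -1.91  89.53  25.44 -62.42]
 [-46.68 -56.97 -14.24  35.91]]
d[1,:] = [-13, 96, 19, -71]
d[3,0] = 12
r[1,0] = -1.91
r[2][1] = -56.97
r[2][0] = -46.68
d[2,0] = 10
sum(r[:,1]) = 94.6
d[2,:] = [10, -66, 27, 82]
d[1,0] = -13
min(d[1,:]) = -71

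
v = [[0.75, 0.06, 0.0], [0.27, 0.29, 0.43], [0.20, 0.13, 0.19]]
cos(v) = [[0.73, -0.03, -0.01], [-0.17, 0.92, -0.1], [-0.10, -0.04, 0.96]]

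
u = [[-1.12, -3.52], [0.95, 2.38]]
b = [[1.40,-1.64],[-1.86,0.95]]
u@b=[[4.98,-1.51], [-3.1,0.70]]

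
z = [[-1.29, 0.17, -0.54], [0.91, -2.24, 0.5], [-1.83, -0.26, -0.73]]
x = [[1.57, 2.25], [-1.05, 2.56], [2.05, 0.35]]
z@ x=[[-3.31,  -2.66], [4.81,  -3.51], [-4.10,  -5.04]]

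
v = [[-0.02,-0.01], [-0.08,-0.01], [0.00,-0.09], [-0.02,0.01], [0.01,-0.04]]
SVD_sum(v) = [[-0.00,-0.01],[-0.00,-0.02],[-0.01,-0.09],[0.0,0.01],[-0.01,-0.04]] + [[-0.02, 0.0], [-0.08, 0.01], [0.01, -0.0], [-0.02, 0.00], [0.02, -0.00]]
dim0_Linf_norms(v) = [0.08, 0.09]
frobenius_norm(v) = 0.13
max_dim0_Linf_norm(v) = 0.09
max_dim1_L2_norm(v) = 0.09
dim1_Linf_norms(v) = [0.02, 0.08, 0.09, 0.02, 0.04]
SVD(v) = [[0.13, 0.22], [0.21, 0.91], [0.89, -0.15], [-0.07, 0.25], [0.38, -0.18]] @ diag([0.10028964445062546, 0.08509986613366162]) @ [[-0.14, -0.99], [-0.99, 0.14]]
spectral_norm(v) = 0.10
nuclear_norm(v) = 0.19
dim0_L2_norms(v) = [0.09, 0.1]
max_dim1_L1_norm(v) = 0.09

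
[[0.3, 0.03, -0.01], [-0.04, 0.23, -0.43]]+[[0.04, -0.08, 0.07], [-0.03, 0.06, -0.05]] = [[0.34, -0.05, 0.06], [-0.07, 0.29, -0.48]]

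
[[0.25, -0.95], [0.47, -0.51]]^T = [[0.25, 0.47], [-0.95, -0.51]]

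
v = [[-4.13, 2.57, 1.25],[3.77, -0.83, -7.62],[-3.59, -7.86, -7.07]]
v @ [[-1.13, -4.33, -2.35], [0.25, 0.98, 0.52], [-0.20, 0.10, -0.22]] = [[5.06, 20.53, 10.77], [-2.94, -17.9, -7.61], [3.51, 7.13, 5.9]]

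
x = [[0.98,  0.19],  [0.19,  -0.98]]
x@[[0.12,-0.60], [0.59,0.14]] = [[0.23, -0.56], [-0.56, -0.25]]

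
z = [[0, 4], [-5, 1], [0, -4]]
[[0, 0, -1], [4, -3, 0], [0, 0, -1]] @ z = [[0, 4], [15, 13], [0, 4]]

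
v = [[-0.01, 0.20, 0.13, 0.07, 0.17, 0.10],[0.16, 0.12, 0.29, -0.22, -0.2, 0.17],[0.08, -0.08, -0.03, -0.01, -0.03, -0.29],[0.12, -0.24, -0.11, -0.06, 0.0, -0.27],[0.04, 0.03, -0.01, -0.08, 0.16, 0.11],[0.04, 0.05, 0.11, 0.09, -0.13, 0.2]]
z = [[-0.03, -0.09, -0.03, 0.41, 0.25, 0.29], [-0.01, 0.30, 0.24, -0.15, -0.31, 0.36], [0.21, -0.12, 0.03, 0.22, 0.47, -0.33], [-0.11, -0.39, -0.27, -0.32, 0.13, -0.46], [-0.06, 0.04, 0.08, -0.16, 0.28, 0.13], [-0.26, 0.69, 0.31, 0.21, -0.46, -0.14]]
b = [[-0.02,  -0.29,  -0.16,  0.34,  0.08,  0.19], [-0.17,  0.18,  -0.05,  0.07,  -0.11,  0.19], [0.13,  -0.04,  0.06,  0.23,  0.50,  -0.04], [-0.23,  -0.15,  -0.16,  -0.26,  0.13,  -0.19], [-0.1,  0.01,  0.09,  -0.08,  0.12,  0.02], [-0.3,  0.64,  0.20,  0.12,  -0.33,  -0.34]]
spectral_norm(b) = 0.99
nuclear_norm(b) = 2.76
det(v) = 0.00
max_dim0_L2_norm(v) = 0.5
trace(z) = 0.12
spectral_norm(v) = 0.65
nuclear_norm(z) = 3.34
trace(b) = -0.26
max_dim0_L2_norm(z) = 0.86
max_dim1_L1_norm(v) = 1.16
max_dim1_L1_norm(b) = 1.93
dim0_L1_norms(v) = [0.45, 0.72, 0.68, 0.53, 0.69, 1.14]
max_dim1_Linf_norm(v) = 0.29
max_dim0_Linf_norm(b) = 0.64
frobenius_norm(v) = 0.85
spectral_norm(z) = 1.25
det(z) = -0.00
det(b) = 0.00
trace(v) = 0.38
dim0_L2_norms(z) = [0.36, 0.86, 0.48, 0.64, 0.83, 0.76]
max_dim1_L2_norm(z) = 0.96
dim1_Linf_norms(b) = [0.34, 0.19, 0.5, 0.26, 0.12, 0.64]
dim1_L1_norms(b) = [1.08, 0.77, 1.0, 1.12, 0.42, 1.93]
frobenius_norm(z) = 1.67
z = b + v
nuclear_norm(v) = 1.68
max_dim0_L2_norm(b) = 0.74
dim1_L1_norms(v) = [0.68, 1.16, 0.52, 0.8, 0.43, 0.62]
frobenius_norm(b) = 1.32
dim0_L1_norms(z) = [0.68, 1.63, 0.96, 1.47, 1.9, 1.71]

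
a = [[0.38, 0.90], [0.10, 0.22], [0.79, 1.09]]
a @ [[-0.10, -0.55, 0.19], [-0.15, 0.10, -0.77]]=[[-0.17, -0.12, -0.62], [-0.04, -0.03, -0.15], [-0.24, -0.33, -0.69]]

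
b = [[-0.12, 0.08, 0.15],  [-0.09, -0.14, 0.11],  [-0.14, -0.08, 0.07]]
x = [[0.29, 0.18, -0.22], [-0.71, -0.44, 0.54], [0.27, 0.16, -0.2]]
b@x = [[-0.05, -0.03, 0.04], [0.1, 0.06, -0.08], [0.04, 0.02, -0.03]]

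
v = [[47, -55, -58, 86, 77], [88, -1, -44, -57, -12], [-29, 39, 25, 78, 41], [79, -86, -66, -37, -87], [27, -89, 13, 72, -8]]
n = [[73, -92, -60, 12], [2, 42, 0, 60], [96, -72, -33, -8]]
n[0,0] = 73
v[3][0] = 79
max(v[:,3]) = 86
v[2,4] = 41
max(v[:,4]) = 77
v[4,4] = -8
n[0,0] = 73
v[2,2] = 25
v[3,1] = -86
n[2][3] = -8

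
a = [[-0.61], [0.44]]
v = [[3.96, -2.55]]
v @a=[[-3.54]]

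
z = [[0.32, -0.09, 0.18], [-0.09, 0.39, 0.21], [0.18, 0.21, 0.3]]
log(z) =[[-2.05,-1.10,1.62], [-1.1,-1.78,1.59], [1.62,1.59,-2.71]]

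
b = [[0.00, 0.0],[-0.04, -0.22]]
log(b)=[[-46.05+0.00j, 0.00+0.00j], [(8.1+0.57j), -1.51+3.14j]]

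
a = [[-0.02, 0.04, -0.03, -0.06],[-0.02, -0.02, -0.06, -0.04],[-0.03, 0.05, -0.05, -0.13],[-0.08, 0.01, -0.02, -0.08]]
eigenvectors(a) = [[(0.24+0j),(-0.08+0j),(-0.28-0.35j),-0.28+0.35j], [(0.56+0j),(0.87+0j),0.36-0.33j,0.36+0.33j], [(0.59+0j),(0.32+0j),-0.58+0.00j,(-0.58-0j)], [0.52+0.00j,0.37+0.00j,0.46+0.10j,0.46-0.10j]]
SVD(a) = [[-0.38, -0.33, 0.0, -0.87],[-0.28, 0.54, 0.79, -0.08],[-0.72, -0.47, 0.12, 0.49],[-0.51, 0.61, -0.6, -0.01]] @ diag([0.2052458335113799, 0.059037006368650904, 0.05278600481293174, 0.014227346946494137]) @ [[0.37, -0.25, 0.36, 0.82], [-0.67, -0.70, -0.19, 0.17], [0.54, -0.30, -0.79, 0.01], [0.36, -0.6, 0.46, -0.55]]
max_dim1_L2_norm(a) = 0.15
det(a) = 0.00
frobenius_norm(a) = 0.22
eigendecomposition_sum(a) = [[(-0.04+0j), 0.02-0.00j, -0.01-0.00j, (-0.06+0j)],[(-0.09+0j), 0.06-0.00j, -0.02-0.00j, -0.13+0.00j],[-0.10+0.00j, 0.06-0.00j, -0.03-0.00j, (-0.14+0j)],[(-0.08+0j), (0.05-0j), -0.02-0.00j, (-0.12+0j)]] + [[(-0.01+0j), (0.01-0j), 0.00-0.00j, -0.01+0.00j], [0.08-0.00j, -0.07+0.00j, -0.03+0.00j, 0.07-0.00j], [(0.03-0j), -0.03+0.00j, -0.01+0.00j, 0.03-0.00j], [(0.04-0j), (-0.03+0j), (-0.01+0j), (0.03-0j)]] + [[0.01+0.01j, 0.00+0.00j, (-0.01+0j), 0.00-0.01j], [(-0.01+0.02j), -0.00+0.01j, -0.00-0.01j, (0.01+0j)], [0.02-0.01j, (0.01-0j), (-0.01+0.01j), (-0.01-0.01j)], [-0.02+0.00j, (-0.01-0j), (0.01-0.01j), 0.01+0.01j]] + [[(0.01-0.01j), 0.00-0.00j, -0.01-0.00j, 0.01j], [(-0.01-0.02j), -0.00-0.01j, -0.00+0.01j, (0.01-0j)], [0.02+0.01j, (0.01+0j), (-0.01-0.01j), (-0.01+0.01j)], [(-0.02-0j), (-0.01+0j), 0.01+0.01j, (0.01-0.01j)]]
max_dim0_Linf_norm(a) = 0.13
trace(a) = -0.17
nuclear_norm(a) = 0.33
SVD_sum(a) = [[-0.03, 0.02, -0.03, -0.06], [-0.02, 0.01, -0.02, -0.05], [-0.05, 0.04, -0.05, -0.12], [-0.04, 0.03, -0.04, -0.09]] + [[0.01, 0.01, 0.0, -0.00], [-0.02, -0.02, -0.01, 0.01], [0.02, 0.02, 0.01, -0.00], [-0.02, -0.03, -0.01, 0.01]] + [[0.0, -0.00, -0.00, 0.0], [0.02, -0.01, -0.03, 0.00], [0.00, -0.00, -0.01, 0.00], [-0.02, 0.01, 0.02, -0.00]] + [[-0.00, 0.01, -0.01, 0.01], [-0.0, 0.0, -0.0, 0.0], [0.0, -0.0, 0.0, -0.00], [-0.0, 0.00, -0.0, 0.00]]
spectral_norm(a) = 0.21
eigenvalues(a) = [(-0.13+0j), (-0.06+0j), (0.01+0.03j), (0.01-0.03j)]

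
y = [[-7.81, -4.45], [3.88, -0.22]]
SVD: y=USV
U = [[-0.93, 0.36], [0.36, 0.93]]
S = [9.59, 1.98]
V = [[0.91, 0.43], [0.43, -0.91]]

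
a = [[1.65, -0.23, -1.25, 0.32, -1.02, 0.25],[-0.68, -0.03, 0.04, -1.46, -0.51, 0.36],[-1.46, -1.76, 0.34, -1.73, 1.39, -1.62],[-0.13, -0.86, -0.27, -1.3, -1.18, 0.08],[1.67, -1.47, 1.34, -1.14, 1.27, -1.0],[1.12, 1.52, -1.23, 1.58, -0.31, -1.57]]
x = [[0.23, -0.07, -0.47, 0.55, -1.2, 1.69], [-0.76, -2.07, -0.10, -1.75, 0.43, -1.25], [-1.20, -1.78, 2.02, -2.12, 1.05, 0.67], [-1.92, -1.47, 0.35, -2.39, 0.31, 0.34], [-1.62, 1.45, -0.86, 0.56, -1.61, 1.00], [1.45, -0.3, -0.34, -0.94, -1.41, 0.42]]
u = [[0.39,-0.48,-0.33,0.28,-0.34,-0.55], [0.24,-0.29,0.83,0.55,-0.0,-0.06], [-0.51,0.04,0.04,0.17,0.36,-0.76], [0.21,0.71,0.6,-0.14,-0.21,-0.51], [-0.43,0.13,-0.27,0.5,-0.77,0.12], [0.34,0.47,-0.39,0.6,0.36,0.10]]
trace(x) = -3.40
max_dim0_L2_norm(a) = 3.27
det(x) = 39.83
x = u @ a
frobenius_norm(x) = 7.48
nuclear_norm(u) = 6.17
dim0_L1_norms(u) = [2.12, 2.12, 2.46, 2.24, 2.04, 2.1]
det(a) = -36.29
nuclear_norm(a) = 14.16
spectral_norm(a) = 4.88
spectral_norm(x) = 5.76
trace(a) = 0.36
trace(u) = -0.67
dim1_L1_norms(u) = [2.37, 1.97, 1.88, 2.38, 2.22, 2.26]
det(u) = -1.10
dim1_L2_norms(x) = [2.21, 3.11, 3.84, 3.45, 3.06, 2.31]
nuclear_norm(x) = 15.06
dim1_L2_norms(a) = [2.35, 1.73, 3.59, 1.98, 3.26, 3.18]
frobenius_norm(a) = 6.79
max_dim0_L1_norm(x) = 8.31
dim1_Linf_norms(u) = [0.55, 0.83, 0.76, 0.71, 0.77, 0.6]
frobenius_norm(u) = 2.54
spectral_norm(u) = 1.28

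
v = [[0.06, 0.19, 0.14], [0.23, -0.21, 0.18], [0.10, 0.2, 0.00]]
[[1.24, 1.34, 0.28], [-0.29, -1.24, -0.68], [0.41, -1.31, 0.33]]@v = [[0.41, 0.01, 0.41], [-0.37, 0.07, -0.26], [-0.24, 0.42, -0.18]]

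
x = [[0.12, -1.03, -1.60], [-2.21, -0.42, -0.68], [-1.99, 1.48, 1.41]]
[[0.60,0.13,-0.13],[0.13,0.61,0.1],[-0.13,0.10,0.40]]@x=[[0.04, -0.86, -1.23], [-1.53, -0.24, -0.48], [-1.03, 0.68, 0.7]]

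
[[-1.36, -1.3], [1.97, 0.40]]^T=[[-1.36, 1.97], [-1.3, 0.40]]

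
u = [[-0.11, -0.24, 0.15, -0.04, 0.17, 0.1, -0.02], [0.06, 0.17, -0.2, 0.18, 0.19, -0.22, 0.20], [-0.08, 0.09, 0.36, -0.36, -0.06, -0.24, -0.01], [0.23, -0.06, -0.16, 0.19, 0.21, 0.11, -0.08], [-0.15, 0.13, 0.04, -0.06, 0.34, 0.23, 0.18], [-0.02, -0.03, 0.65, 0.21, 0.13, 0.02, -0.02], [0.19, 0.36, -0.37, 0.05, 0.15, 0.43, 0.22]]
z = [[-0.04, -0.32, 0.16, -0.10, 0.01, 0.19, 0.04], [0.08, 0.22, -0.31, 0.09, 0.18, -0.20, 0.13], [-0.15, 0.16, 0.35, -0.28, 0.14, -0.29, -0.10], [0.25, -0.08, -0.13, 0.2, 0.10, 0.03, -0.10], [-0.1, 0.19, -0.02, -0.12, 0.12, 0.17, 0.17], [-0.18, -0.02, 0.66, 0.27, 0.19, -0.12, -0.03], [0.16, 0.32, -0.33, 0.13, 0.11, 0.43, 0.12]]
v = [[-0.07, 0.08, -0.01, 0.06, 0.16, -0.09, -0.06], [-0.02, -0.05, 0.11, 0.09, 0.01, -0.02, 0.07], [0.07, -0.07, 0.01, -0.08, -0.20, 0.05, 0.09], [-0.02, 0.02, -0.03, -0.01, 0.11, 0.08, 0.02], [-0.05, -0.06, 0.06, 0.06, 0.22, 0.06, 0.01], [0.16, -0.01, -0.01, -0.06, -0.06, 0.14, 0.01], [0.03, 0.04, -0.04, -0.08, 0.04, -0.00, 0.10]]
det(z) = -0.00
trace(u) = 1.19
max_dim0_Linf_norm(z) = 0.66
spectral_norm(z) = 1.04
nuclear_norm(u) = 3.32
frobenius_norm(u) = 1.47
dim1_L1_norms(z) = [0.86, 1.21, 1.47, 0.89, 0.89, 1.47, 1.6]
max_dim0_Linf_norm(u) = 0.65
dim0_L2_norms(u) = [0.37, 0.5, 0.88, 0.5, 0.52, 0.61, 0.36]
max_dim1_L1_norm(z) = 1.6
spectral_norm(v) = 0.43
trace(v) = 0.34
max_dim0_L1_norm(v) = 0.8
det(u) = -0.00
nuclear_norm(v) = 1.14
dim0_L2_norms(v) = [0.2, 0.14, 0.14, 0.18, 0.36, 0.2, 0.16]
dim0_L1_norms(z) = [0.96, 1.31, 1.96, 1.19, 0.85, 1.43, 0.69]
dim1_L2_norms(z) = [0.42, 0.5, 0.6, 0.38, 0.36, 0.77, 0.68]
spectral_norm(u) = 1.02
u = v + z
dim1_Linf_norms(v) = [0.16, 0.11, 0.2, 0.11, 0.22, 0.16, 0.1]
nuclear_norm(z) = 3.17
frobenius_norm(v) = 0.56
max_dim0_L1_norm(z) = 1.96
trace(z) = 0.85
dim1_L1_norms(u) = [0.83, 1.22, 1.2, 1.04, 1.13, 1.08, 1.77]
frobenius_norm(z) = 1.46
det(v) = -0.00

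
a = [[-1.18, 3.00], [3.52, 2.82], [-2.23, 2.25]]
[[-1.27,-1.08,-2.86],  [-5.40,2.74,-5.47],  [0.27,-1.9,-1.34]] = a@[[-0.91, 0.81, -0.6],[-0.78, -0.04, -1.19]]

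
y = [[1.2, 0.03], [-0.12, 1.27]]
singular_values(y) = [1.29, 1.18]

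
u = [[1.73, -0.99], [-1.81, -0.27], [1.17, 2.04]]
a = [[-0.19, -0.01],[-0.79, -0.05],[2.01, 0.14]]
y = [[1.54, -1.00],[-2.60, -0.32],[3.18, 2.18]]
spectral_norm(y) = 4.66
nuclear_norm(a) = 2.18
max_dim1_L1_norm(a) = 2.15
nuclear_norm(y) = 6.50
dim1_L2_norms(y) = [1.84, 2.62, 3.86]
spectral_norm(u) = 2.85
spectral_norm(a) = 2.17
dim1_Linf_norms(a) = [0.19, 0.79, 2.01]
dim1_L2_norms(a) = [0.19, 0.79, 2.01]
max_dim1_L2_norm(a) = 2.01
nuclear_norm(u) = 5.03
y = u + a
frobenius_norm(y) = 5.01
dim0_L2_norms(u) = [2.76, 2.28]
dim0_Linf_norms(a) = [2.01, 0.14]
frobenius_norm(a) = 2.17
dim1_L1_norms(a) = [0.2, 0.84, 2.15]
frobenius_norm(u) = 3.59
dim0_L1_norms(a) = [2.99, 0.2]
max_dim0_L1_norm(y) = 7.32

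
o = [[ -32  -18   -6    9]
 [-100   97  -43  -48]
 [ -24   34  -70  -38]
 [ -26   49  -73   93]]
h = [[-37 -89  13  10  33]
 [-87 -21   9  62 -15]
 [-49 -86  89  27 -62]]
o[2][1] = 34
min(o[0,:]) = -32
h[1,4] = -15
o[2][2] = -70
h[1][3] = 62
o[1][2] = -43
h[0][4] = 33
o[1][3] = -48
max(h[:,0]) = -37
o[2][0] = -24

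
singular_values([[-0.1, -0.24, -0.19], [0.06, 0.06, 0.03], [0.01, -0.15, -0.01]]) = [0.35, 0.09, 0.04]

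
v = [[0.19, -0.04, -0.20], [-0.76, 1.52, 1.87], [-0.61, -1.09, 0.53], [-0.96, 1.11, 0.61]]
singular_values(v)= [2.93, 1.37, 0.63]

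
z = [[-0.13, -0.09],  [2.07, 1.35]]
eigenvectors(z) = [[-0.54, 0.07],[0.84, -1.00]]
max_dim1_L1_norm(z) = 3.42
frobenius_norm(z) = 2.48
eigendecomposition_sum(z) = [[0.01,0.00], [-0.02,-0.0]] + [[-0.14, -0.09], [2.09, 1.35]]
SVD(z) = [[-0.06, 1.00], [1.00, 0.06]] @ diag([2.4763644682589256, 0.004361232015089412]) @ [[0.84,0.55], [0.55,-0.84]]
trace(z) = 1.22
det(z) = 0.01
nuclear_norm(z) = 2.48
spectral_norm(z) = 2.48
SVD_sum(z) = [[-0.13, -0.09], [2.07, 1.35]] + [[0.0,  -0.00], [0.00,  -0.00]]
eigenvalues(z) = [0.01, 1.21]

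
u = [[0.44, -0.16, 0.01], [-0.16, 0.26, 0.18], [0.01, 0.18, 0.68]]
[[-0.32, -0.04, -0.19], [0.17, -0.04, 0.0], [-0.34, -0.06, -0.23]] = u@ [[-0.37, -0.19, -0.45], [0.95, -0.26, -0.04], [-0.75, -0.01, -0.32]]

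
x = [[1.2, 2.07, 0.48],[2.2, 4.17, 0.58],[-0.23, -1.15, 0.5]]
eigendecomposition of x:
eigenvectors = [[-0.43, -0.81, 0.13], [-0.87, 0.36, -0.25], [0.24, 0.46, 0.96]]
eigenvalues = [5.1, -0.0, 0.77]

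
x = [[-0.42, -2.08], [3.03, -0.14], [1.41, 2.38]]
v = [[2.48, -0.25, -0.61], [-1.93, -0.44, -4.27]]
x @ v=[[2.97, 1.02, 9.14],[7.78, -0.7, -1.25],[-1.10, -1.40, -11.02]]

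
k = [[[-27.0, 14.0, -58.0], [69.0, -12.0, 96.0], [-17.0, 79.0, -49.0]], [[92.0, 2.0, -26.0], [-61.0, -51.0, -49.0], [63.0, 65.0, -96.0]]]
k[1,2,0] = 63.0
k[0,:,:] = [[-27.0, 14.0, -58.0], [69.0, -12.0, 96.0], [-17.0, 79.0, -49.0]]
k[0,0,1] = 14.0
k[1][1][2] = -49.0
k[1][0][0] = 92.0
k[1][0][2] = -26.0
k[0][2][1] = 79.0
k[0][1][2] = 96.0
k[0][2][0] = -17.0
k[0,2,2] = -49.0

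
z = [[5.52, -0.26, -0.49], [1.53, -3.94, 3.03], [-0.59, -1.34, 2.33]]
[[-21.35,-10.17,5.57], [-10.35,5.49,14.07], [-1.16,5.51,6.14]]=z @ [[-4.02, -1.78, 1.11], [-0.18, -1.1, -1.61], [-1.62, 1.28, 1.99]]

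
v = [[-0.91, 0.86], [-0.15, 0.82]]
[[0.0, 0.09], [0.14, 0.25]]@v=[[-0.01, 0.07],[-0.16, 0.33]]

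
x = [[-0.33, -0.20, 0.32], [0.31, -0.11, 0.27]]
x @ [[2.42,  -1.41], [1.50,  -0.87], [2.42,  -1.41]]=[[-0.32, 0.19],  [1.24, -0.72]]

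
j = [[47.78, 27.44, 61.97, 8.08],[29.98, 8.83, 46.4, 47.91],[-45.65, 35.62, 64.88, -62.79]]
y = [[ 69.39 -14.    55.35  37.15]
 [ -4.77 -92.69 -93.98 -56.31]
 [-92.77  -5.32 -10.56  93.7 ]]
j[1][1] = 8.83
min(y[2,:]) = -92.77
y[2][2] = -10.56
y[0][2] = 55.35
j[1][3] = 47.91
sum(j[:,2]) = 173.25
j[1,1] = 8.83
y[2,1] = -5.32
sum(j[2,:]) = -7.940000000000005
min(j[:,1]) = 8.83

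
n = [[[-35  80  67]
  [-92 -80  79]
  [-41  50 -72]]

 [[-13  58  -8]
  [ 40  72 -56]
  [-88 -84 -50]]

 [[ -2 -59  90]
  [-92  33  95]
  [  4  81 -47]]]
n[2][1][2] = 95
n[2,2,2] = -47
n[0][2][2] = -72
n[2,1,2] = 95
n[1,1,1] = 72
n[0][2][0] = -41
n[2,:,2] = [90, 95, -47]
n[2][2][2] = -47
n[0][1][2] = 79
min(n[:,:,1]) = -84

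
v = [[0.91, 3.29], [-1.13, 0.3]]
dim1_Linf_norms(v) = [3.29, 1.13]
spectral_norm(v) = 3.41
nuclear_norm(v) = 4.58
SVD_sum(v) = [[0.91, 3.29], [-0.00, -0.01]] + [[-0.0, 0.0],[-1.13, 0.31]]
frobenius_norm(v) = 3.61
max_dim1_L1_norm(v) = 4.2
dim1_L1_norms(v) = [4.2, 1.43]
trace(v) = 1.21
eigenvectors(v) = [[0.86+0.00j, 0.86-0.00j],[(-0.08+0.5j), -0.08-0.50j]]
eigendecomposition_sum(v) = [[0.45+0.90j, (1.64-0.52j)], [(-0.56+0.18j), (0.15+1j)]] + [[0.45-0.90j, (1.64+0.52j)], [(-0.56-0.18j), 0.15-1.00j]]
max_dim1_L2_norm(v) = 3.41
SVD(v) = [[1.0, -0.00], [-0.00, -1.00]] @ diag([3.4135561859998664, 1.1690740631038075]) @ [[0.27, 0.96], [0.96, -0.27]]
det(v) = 3.99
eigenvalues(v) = [(0.6+1.9j), (0.6-1.9j)]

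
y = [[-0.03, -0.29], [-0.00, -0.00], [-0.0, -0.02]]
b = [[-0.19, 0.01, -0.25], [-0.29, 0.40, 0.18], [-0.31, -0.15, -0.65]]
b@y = [[0.01, 0.06], [0.01, 0.08], [0.01, 0.1]]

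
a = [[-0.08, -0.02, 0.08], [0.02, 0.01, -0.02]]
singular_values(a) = [0.12, 0.0]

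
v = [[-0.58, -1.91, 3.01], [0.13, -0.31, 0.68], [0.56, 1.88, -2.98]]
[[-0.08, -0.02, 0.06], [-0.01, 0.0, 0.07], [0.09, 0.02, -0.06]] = v @ [[0.26, 0.13, 0.29],[-0.46, -0.2, -0.15],[-0.27, -0.11, -0.02]]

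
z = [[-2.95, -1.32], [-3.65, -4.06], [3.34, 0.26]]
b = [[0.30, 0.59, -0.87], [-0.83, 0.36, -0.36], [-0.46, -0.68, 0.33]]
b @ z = [[-5.94,  -3.02], [-0.07,  -0.46], [4.94,  3.45]]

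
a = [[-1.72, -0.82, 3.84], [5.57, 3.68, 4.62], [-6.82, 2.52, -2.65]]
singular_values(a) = [10.21, 4.86, 4.05]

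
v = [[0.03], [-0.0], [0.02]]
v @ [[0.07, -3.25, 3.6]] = [[0.00, -0.10, 0.11], [0.0, 0.00, 0.0], [0.0, -0.06, 0.07]]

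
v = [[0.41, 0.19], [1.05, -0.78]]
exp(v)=[[1.61, 0.17], [0.96, 0.53]]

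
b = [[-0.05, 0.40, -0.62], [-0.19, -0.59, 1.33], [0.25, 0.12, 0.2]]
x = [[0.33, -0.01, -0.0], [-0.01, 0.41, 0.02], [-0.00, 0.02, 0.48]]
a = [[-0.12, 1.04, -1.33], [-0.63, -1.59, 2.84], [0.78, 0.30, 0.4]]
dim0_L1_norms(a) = [1.53, 2.93, 4.57]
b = a @ x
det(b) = 0.08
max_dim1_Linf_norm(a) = 2.84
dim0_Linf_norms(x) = [0.33, 0.41, 0.48]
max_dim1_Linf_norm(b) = 1.33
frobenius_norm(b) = 1.68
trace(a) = -1.31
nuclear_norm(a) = 5.03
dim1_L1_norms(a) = [2.49, 5.06, 1.48]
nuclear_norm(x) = 1.22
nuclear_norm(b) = 2.12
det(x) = 0.06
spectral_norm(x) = 0.49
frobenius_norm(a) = 3.84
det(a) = 1.35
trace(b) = -0.44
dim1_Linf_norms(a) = [1.33, 2.84, 0.78]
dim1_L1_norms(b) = [1.07, 2.11, 0.57]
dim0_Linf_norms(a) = [0.78, 1.59, 2.84]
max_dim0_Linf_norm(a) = 2.84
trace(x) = 1.22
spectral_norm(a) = 3.70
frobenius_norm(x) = 0.71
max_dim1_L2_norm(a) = 3.32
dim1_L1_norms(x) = [0.34, 0.44, 0.5]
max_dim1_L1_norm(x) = 0.5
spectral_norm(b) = 1.64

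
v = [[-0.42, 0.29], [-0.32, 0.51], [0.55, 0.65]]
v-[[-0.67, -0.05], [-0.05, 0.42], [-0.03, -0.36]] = [[0.25, 0.34],[-0.27, 0.09],[0.58, 1.01]]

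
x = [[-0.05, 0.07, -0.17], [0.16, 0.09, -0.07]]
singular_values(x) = [0.22, 0.16]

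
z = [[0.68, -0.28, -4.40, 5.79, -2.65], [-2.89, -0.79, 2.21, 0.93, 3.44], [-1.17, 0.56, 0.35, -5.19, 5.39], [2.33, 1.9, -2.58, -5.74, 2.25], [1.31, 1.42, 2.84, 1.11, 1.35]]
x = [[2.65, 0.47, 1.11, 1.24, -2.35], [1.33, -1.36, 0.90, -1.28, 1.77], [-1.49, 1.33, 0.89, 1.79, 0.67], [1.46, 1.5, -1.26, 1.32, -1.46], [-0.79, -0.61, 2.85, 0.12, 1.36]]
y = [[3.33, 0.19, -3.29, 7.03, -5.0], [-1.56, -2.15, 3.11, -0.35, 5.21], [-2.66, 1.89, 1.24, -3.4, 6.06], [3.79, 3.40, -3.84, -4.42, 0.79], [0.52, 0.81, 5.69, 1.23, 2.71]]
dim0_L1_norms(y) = [11.86, 8.44, 17.17, 16.43, 19.77]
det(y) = -4080.57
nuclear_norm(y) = 32.75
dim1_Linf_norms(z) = [5.79, 3.44, 5.39, 5.74, 2.84]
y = z + x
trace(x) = 4.86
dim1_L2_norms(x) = [3.94, 3.03, 2.9, 3.14, 3.31]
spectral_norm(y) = 13.55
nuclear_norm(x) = 13.72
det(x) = -8.11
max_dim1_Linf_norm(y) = 7.03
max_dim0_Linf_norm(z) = 5.79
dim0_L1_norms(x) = [7.72, 5.27, 7.01, 5.75, 7.61]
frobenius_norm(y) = 17.43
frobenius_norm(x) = 7.35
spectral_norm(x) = 5.21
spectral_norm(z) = 11.64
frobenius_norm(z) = 14.61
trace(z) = -4.15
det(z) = 36.47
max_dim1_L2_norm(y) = 9.82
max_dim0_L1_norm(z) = 18.76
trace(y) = 0.71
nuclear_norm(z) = 26.05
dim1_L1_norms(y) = [18.84, 12.38, 15.25, 16.24, 10.96]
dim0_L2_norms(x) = [3.71, 2.54, 3.54, 2.85, 3.62]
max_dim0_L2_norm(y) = 9.84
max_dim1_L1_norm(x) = 7.82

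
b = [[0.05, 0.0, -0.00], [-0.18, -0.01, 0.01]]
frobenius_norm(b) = 0.19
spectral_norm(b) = 0.19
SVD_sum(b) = [[0.05, 0.0, -0.0], [-0.18, -0.01, 0.01]] + [[0.00, -0.00, 0.0], [0.00, -0.00, 0.00]]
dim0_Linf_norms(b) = [0.18, 0.01, 0.01]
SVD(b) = [[-0.27, 0.96], [0.96, 0.27]] @ diag([0.18731190351883367, 0.003775023198754958]) @ [[-1.0, -0.05, 0.05], [0.07, -0.71, 0.71]]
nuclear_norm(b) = 0.19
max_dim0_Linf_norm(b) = 0.18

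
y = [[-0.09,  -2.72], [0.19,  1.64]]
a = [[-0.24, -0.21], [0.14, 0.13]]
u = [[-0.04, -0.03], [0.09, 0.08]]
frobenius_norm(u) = 0.13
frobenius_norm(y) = 3.18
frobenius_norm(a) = 0.37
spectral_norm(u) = 0.13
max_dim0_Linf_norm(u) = 0.09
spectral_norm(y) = 3.18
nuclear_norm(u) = 0.13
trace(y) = 1.55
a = y @ u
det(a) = -0.00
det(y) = 0.37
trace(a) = -0.11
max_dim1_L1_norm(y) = 2.81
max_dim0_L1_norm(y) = 4.36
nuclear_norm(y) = 3.30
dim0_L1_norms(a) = [0.38, 0.34]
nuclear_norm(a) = 0.38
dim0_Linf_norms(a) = [0.24, 0.21]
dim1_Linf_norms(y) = [2.72, 1.64]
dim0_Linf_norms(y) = [0.19, 2.72]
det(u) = -0.00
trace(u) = 0.04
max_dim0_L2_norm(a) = 0.28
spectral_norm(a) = 0.37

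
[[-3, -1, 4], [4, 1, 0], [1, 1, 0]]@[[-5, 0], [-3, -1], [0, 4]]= [[18, 17], [-23, -1], [-8, -1]]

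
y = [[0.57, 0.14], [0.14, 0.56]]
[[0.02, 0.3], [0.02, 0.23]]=y @ [[0.03, 0.46], [0.02, 0.30]]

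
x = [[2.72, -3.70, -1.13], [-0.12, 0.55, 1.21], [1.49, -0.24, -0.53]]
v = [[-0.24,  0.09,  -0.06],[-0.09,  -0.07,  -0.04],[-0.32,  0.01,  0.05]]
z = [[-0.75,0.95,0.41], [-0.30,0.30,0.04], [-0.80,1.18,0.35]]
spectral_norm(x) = 4.95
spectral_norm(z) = 1.99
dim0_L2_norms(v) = [0.41, 0.11, 0.09]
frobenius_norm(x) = 5.17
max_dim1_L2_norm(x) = 4.73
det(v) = 0.00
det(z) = -0.02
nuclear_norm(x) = 7.06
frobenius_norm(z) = 1.99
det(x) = -5.54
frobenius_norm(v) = 0.43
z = v @ x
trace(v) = -0.26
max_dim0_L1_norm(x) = 4.49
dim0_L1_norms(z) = [1.85, 2.43, 0.8]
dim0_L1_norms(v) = [0.65, 0.17, 0.15]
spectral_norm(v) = 0.41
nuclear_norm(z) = 2.19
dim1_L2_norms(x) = [4.73, 1.33, 1.6]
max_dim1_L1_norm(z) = 2.33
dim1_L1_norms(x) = [7.55, 1.88, 2.26]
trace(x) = 2.74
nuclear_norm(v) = 0.60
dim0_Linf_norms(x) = [2.72, 3.7, 1.21]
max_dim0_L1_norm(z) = 2.43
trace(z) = -0.10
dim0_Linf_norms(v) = [0.32, 0.09, 0.06]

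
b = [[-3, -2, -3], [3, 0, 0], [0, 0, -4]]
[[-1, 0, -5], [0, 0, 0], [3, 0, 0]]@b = [[3, 2, 23], [0, 0, 0], [-9, -6, -9]]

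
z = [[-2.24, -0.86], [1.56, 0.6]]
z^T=[[-2.24, 1.56],[-0.86, 0.6]]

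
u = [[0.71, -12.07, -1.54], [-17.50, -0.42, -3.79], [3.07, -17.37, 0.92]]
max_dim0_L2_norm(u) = 21.16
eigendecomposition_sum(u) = [[6.37, -5.44, 0.72],[-9.65, 8.24, -1.09],[12.41, -10.60, 1.4]] + [[-6.16, -6.53, -1.92], [-8.11, -8.61, -2.53], [-6.85, -7.26, -2.14]] + [[0.50, -0.1, -0.33], [0.26, -0.05, -0.17], [-2.49, 0.49, 1.66]]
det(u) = -571.01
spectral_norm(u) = 21.64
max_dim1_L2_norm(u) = 17.91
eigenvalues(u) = [16.0, -16.9, 2.11]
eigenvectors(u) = [[0.38, -0.50, -0.2], [-0.57, -0.66, -0.10], [0.73, -0.56, 0.98]]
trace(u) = 1.21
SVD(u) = [[-0.53, -0.23, -0.82], [0.28, -0.96, 0.09], [-0.8, -0.18, 0.57]] @ diag([21.636365916061997, 17.63426167836885, 1.4965911282251871]) @ [[-0.36, 0.93, -0.04], [0.91, 0.36, 0.22], [-0.22, -0.04, 0.98]]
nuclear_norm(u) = 40.77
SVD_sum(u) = [[4.07, -10.69, 0.51],[-2.13, 5.6, -0.27],[6.16, -16.20, 0.78]] + [[-3.63, -1.42, -0.86], [-15.34, -6.01, -3.64], [-2.91, -1.14, -0.69]] + [[0.27, 0.04, -1.19], [-0.03, -0.0, 0.12], [-0.19, -0.03, 0.83]]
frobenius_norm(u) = 27.95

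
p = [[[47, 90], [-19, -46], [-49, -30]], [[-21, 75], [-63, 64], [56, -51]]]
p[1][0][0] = -21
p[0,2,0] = -49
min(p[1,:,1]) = -51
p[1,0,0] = -21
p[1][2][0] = 56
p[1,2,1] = -51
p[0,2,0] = -49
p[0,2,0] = -49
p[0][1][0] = -19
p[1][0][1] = 75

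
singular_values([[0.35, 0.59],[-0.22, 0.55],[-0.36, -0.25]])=[0.88, 0.49]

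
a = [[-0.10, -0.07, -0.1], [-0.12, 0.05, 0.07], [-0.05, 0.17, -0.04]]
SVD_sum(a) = [[0.01, -0.02, -0.00], [-0.05, 0.09, 0.01], [-0.08, 0.15, 0.01]] + [[-0.12, -0.06, -0.07], [-0.03, -0.02, -0.02], [0.01, 0.0, 0.0]] + [[0.01, 0.01, -0.03], [-0.04, -0.03, 0.08], [0.02, 0.02, -0.05]]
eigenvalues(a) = [(0.18+0j), (-0.14+0.05j), (-0.14-0.05j)]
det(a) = 0.00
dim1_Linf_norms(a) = [0.1, 0.12, 0.17]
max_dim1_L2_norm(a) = 0.18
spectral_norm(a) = 0.20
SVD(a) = [[0.11, 0.96, 0.25],[-0.52, 0.27, -0.81],[-0.85, -0.04, 0.53]] @ diag([0.20136883866031152, 0.15948872488889151, 0.11710652180776647]) @ [[0.47, -0.88, -0.07], [-0.79, -0.38, -0.48], [0.40, 0.27, -0.88]]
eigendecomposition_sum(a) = [[(0.03-0j), -0.06+0.00j, (-0.03+0j)], [(-0.05+0j), 0.10+0.00j, (0.06+0j)], [-0.05+0.00j, 0.09+0.00j, 0.05+0.00j]] + [[-0.07-0.00j, (-0.01+0.05j), -0.03-0.06j], [(-0.03-0.03j), (-0.03+0.02j), (0.01-0.05j)], [(-0+0.05j), 0.04+0.00j, -0.05+0.03j]] + [[(-0.07+0j), (-0.01-0.05j), -0.03+0.06j],  [-0.03+0.03j, -0.03-0.02j, 0.01+0.05j],  [(-0-0.05j), (0.04-0j), (-0.05-0.03j)]]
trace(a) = -0.09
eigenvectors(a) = [[0.39+0.00j, -0.69+0.00j, (-0.69-0j)],[(-0.69+0j), -0.37-0.30j, (-0.37+0.3j)],[(-0.62+0j), (0.01+0.55j), (0.01-0.55j)]]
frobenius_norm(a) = 0.28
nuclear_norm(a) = 0.48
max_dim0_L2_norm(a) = 0.19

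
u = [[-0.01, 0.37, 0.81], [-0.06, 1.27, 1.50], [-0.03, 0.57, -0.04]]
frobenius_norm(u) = 2.23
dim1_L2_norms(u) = [0.89, 1.97, 0.57]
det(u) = -0.01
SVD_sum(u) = [[-0.02,  0.55,  0.66], [-0.06,  1.25,  1.51], [-0.01,  0.21,  0.26]] + [[0.01, -0.18, 0.15],[-0.00, 0.02, -0.01],[-0.02, 0.36, -0.30]] + [[0.00,0.00,-0.00], [-0.0,-0.0,0.0], [0.00,0.00,-0.0]]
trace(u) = 1.22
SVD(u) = [[-0.40, 0.45, 0.80],[-0.91, -0.04, -0.42],[-0.15, -0.89, 0.42]] @ diag([2.1717391179330146, 0.5201221140006306, 0.00471064401659216]) @ [[0.03, -0.64, -0.77], [0.05, -0.77, 0.64], [1.0, 0.06, -0.01]]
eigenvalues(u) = [1.72, 0.01, -0.51]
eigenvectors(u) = [[0.33, 1.00, -0.59], [0.9, 0.05, -0.53], [0.29, -0.00, 0.61]]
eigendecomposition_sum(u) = [[-0.02, 0.5, 0.41], [-0.07, 1.38, 1.15], [-0.02, 0.44, 0.36]] + [[0.01, -0.00, 0.0],[0.0, -0.00, 0.0],[-0.00, 0.00, -0.00]] + [[0.01, -0.13, 0.39], [0.01, -0.11, 0.35], [-0.01, 0.13, -0.4]]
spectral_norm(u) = 2.17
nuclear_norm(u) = 2.70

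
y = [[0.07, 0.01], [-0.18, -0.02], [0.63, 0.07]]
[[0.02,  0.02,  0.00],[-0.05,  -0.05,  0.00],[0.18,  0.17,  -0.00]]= y @[[0.25, 0.30, -0.03], [0.25, -0.24, 0.23]]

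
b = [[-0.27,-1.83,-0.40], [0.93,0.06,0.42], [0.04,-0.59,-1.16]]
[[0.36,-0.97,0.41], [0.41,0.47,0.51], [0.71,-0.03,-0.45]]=b @ [[0.67,0.56,0.3], [-0.19,0.49,-0.40], [-0.49,-0.20,0.6]]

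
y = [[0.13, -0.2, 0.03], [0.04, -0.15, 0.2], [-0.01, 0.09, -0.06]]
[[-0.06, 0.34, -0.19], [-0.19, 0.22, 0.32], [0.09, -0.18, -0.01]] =y @ [[0.69, -1.10, 0.82],[0.65, -2.52, 1.92],[-0.59, -0.56, 2.86]]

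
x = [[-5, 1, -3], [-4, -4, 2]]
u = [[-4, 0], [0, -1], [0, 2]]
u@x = [[20, -4, 12], [4, 4, -2], [-8, -8, 4]]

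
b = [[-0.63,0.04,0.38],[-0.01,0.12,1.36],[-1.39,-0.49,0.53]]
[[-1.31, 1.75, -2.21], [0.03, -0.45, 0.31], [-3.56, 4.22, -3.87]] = b @ [[2.11, -2.99, 3.64], [1.21, -0.46, -1.96], [-0.07, -0.31, 0.43]]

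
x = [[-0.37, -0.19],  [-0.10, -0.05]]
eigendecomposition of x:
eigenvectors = [[-0.97, 0.46], [-0.26, -0.89]]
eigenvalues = [-0.42, 0.0]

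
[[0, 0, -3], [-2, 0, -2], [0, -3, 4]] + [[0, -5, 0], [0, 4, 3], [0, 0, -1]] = [[0, -5, -3], [-2, 4, 1], [0, -3, 3]]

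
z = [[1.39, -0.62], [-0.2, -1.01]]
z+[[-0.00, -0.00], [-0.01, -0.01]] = [[1.39,-0.62], [-0.21,-1.02]]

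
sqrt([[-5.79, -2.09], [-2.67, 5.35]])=[[(0.1+2.4j), (-0.42+0.43j)], [-0.53+0.55j, (2.32+0.1j)]]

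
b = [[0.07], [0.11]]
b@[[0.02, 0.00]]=[[0.0, 0.00], [0.0, 0.00]]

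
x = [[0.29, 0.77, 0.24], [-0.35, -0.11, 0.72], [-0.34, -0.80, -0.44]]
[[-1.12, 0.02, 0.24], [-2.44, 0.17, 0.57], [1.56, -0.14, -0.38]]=x @ [[2.15, 0.7, -0.21],[-1.46, -0.40, 0.17],[-2.56, 0.51, 0.71]]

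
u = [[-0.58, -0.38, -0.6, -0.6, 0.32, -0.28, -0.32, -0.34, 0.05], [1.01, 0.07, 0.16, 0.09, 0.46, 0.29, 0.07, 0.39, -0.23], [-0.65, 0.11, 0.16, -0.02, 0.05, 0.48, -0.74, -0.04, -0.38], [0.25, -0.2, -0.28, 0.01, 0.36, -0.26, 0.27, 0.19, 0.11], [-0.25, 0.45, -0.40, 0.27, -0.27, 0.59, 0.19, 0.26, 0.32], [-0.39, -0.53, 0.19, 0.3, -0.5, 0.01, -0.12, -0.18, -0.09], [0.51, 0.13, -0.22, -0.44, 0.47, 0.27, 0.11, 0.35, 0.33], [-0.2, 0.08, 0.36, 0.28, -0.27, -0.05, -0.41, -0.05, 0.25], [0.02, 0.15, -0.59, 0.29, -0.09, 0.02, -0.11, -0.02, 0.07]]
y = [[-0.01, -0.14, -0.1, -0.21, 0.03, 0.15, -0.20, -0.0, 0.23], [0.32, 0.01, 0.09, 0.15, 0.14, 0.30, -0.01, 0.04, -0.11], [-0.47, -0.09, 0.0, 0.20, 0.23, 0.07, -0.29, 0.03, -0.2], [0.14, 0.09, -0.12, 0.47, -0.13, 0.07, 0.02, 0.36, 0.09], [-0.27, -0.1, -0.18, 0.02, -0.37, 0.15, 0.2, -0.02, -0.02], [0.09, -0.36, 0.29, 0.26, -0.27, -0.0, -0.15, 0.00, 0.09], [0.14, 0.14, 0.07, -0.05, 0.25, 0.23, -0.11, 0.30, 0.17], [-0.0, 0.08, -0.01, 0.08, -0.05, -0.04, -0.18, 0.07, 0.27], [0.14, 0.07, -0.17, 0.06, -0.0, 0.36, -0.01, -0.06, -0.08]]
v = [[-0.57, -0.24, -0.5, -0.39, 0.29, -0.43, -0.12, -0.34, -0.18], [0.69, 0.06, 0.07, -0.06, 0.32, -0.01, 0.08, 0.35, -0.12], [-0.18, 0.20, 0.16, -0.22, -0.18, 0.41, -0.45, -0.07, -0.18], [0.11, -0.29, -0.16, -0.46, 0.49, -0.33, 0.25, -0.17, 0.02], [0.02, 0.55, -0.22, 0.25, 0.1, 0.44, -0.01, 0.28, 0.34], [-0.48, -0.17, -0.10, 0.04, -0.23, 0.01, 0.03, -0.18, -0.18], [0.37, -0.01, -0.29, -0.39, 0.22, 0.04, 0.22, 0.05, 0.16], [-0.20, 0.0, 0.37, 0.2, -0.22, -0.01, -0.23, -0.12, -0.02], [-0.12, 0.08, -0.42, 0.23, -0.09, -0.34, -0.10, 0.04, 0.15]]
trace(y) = -0.02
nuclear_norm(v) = 5.54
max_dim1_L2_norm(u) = 1.27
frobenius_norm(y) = 1.63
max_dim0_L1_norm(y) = 1.58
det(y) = -0.00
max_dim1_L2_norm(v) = 1.1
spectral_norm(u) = 1.90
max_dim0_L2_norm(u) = 1.54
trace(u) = -0.47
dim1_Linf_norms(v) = [0.57, 0.69, 0.45, 0.49, 0.55, 0.48, 0.39, 0.37, 0.42]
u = v + y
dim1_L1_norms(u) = [3.47, 2.77, 2.63, 1.93, 3.0, 2.31, 2.83, 1.95, 1.36]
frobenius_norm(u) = 3.02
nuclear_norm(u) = 7.50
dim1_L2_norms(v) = [1.1, 0.86, 0.77, 0.88, 0.9, 0.62, 0.71, 0.58, 0.64]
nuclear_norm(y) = 4.27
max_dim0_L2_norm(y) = 0.68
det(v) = -0.00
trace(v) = -0.45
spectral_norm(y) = 0.83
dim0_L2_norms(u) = [1.54, 0.85, 1.1, 0.94, 1.03, 0.94, 0.99, 0.73, 0.71]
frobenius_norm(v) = 2.40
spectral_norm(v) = 1.46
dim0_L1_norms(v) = [2.74, 1.6, 2.29, 2.24, 2.14, 2.02, 1.49, 1.6, 1.35]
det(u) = -0.01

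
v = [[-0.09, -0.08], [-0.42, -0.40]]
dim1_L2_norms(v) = [0.12, 0.58]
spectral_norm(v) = 0.59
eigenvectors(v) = [[0.69, 0.20], [-0.73, 0.98]]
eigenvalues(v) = [-0.0, -0.49]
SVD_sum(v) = [[-0.09, -0.08], [-0.42, -0.4]] + [[-0.0,0.00],[0.00,-0.00]]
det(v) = 0.00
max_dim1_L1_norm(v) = 0.82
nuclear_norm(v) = 0.60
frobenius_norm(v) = 0.59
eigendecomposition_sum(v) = [[-0.00, 0.00],[0.0, -0.0]] + [[-0.09, -0.08], [-0.42, -0.40]]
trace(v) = -0.49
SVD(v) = [[-0.2, -0.98], [-0.98, 0.2]] @ diag([0.5923542726266235, 0.004051629423314283]) @ [[0.73, 0.69], [0.69, -0.73]]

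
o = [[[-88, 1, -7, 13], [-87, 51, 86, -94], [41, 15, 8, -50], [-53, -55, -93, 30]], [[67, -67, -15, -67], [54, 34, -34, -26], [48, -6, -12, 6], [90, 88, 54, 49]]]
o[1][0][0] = 67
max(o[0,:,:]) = 86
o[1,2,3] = 6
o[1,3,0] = 90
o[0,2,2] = 8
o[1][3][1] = 88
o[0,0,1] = 1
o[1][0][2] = -15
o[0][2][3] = -50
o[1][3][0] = 90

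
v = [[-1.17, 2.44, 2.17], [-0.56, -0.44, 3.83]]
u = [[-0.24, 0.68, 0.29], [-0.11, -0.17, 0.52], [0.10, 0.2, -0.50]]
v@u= [[0.23, -0.78, -0.16], [0.57, 0.46, -2.31]]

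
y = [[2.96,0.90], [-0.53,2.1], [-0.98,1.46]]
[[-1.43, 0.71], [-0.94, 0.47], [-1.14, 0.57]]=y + [[-4.39, -0.19], [-0.41, -1.63], [-0.16, -0.89]]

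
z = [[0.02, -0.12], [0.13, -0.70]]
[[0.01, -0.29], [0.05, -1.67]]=z @ [[-2.29, -0.49], [-0.5, 2.3]]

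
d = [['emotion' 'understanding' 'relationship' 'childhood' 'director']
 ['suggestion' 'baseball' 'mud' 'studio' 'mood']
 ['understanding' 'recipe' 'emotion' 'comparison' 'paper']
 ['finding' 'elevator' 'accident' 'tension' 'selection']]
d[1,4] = 'mood'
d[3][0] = 'finding'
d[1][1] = 'baseball'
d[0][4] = 'director'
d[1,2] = 'mud'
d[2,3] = 'comparison'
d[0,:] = ['emotion', 'understanding', 'relationship', 'childhood', 'director']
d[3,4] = 'selection'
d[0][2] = 'relationship'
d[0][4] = 'director'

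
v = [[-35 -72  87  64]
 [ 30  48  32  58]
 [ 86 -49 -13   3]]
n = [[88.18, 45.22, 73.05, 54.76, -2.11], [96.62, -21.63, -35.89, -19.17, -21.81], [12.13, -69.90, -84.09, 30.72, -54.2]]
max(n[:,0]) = 96.62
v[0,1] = -72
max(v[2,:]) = 86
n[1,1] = -21.63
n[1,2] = -35.89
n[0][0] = 88.18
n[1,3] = -19.17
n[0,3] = 54.76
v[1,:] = [30, 48, 32, 58]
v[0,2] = 87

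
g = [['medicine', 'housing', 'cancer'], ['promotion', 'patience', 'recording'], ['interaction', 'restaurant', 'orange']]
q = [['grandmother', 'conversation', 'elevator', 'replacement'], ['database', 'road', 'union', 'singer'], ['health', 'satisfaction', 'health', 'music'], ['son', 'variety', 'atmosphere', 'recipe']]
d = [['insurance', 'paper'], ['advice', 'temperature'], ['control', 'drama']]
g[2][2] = 'orange'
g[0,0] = 'medicine'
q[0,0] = 'grandmother'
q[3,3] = 'recipe'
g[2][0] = 'interaction'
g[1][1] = 'patience'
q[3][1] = 'variety'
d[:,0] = ['insurance', 'advice', 'control']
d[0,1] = 'paper'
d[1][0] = 'advice'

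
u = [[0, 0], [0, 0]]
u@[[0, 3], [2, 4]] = [[0, 0], [0, 0]]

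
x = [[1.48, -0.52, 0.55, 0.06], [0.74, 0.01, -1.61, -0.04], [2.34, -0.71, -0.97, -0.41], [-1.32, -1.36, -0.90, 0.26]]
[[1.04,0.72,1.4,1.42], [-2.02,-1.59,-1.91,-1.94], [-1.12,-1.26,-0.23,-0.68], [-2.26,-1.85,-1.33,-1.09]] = x @ [[0.34, 0.25, 0.35, 0.34], [0.5, 0.58, -0.28, -0.25], [1.4, 1.08, 1.35, 1.34], [0.49, 0.93, -0.14, 0.85]]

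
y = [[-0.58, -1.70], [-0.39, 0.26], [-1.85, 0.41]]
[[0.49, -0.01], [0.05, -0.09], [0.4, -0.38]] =y @ [[-0.26, 0.19],[-0.2, -0.06]]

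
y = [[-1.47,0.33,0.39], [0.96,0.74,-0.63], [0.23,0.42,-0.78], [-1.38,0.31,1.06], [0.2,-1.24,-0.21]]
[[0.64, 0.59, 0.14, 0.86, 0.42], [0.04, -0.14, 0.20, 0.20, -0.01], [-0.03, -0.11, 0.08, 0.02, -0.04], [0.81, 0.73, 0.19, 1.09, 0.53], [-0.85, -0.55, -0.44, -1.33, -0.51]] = y@[[-0.22, -0.25, -0.0, -0.26, -0.16],  [0.6, 0.36, 0.34, 0.96, 0.35],  [0.30, 0.26, 0.08, 0.41, 0.19]]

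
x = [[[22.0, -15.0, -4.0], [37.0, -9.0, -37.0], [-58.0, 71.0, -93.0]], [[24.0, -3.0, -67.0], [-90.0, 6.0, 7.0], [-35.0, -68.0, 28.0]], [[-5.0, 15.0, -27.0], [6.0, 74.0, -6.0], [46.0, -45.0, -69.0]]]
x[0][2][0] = -58.0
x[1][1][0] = -90.0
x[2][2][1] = -45.0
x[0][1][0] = 37.0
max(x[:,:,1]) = 74.0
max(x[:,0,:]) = 24.0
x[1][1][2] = 7.0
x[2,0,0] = -5.0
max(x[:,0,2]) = -4.0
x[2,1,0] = 6.0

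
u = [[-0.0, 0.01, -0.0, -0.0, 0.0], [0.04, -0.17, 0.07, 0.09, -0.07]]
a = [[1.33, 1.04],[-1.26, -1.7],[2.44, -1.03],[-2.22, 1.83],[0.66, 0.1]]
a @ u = [[0.04,-0.16,0.07,0.09,-0.07], [-0.07,0.28,-0.12,-0.15,0.12], [-0.04,0.20,-0.07,-0.09,0.07], [0.07,-0.33,0.13,0.16,-0.13], [0.00,-0.01,0.01,0.01,-0.01]]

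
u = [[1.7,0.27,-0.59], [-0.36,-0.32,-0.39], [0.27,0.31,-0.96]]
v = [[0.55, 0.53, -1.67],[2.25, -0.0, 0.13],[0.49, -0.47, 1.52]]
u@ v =[[1.25,1.18,-3.70], [-1.11,-0.01,-0.03], [0.38,0.59,-1.87]]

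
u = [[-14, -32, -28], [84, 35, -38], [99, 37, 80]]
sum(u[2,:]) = 216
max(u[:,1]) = 37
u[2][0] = 99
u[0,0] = -14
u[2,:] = [99, 37, 80]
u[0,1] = -32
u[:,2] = [-28, -38, 80]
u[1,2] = -38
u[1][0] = 84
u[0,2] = -28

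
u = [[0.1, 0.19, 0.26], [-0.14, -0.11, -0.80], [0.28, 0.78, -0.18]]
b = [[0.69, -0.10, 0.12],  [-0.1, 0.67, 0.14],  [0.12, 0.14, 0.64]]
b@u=[[0.12, 0.24, 0.24], [-0.06, 0.02, -0.59], [0.17, 0.51, -0.2]]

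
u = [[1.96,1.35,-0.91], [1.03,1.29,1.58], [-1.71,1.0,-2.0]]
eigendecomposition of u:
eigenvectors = [[0.27, -0.9, -0.66], [-0.39, -0.37, 0.57], [0.88, 0.25, 0.49]]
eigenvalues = [-2.97, 2.76, 1.46]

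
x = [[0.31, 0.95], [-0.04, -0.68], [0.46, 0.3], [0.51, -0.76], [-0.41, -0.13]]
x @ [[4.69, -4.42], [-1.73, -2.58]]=[[-0.19, -3.82], [0.99, 1.93], [1.64, -2.81], [3.71, -0.29], [-1.7, 2.15]]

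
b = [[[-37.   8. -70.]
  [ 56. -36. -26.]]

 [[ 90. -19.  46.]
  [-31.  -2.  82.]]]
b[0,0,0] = -37.0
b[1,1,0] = -31.0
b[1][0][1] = -19.0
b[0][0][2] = -70.0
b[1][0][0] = 90.0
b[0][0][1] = 8.0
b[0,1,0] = 56.0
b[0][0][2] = -70.0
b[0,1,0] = 56.0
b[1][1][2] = 82.0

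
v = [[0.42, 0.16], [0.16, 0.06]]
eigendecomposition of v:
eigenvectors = [[0.93, -0.36], [0.36, 0.93]]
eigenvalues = [0.48, -0.0]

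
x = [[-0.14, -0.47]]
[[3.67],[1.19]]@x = [[-0.51, -1.72], [-0.17, -0.56]]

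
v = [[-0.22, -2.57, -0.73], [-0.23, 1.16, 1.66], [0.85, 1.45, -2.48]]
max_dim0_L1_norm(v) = 5.18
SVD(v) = [[-0.63, 0.56, 0.54],[0.09, -0.64, 0.76],[0.77, 0.53, 0.35]] @ diag([3.221003867441296, 3.152906980947619, 0.003414003512592057]) @ [[0.24, 0.88, -0.40], [0.15, -0.44, -0.88], [0.96, -0.15, 0.24]]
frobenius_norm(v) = 4.51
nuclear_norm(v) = 6.38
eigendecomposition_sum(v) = [[-0.08, -0.13, 0.24], [-0.33, -0.53, 0.99], [0.84, 1.36, -2.52]] + [[0.01, 0.01, 0.00], [-0.0, -0.0, -0.00], [0.0, 0.0, 0.0]] + [[-0.15, -2.45, -0.98],[0.1, 1.69, 0.67],[0.01, 0.09, 0.04]]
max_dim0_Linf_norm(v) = 2.57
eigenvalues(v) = [-3.13, 0.01, 1.58]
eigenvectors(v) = [[0.09, 0.96, -0.82], [0.36, -0.15, 0.57], [-0.93, 0.24, 0.03]]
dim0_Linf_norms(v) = [0.85, 2.57, 2.48]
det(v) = -0.03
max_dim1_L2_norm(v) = 3.0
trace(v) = -1.54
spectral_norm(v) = 3.22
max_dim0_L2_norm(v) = 3.17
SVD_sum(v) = [[-0.49, -1.79, 0.82], [0.07, 0.27, -0.12], [0.60, 2.19, -1.0]] + [[0.26,-0.78,-1.55],[-0.3,0.89,1.78],[0.25,-0.74,-1.48]] + [[0.00, -0.00, 0.00], [0.00, -0.00, 0.0], [0.0, -0.0, 0.0]]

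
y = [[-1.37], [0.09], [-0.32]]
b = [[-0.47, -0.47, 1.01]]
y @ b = [[0.64, 0.64, -1.38],[-0.04, -0.04, 0.09],[0.15, 0.15, -0.32]]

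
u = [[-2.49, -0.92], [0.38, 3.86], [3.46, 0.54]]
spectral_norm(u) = 4.79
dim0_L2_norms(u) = [4.28, 4.0]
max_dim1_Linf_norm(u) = 3.86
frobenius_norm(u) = 5.86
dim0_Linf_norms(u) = [3.46, 3.86]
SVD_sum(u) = [[-1.94, -1.59], [2.12, 1.73], [2.34, 1.91]] + [[-0.55, 0.67], [-1.74, 2.13], [1.12, -1.37]]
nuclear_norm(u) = 8.17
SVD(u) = [[-0.52, -0.26],  [0.57, -0.81],  [0.63, 0.52]] @ diag([4.787174398520906, 3.3818133121368468]) @ [[0.77, 0.63], [0.63, -0.77]]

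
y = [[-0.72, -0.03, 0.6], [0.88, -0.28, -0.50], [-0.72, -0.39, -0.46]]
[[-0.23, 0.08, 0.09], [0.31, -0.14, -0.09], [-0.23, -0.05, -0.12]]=y@ [[0.34, -0.07, 0.02], [-0.07, 0.19, 0.06], [0.02, 0.06, 0.18]]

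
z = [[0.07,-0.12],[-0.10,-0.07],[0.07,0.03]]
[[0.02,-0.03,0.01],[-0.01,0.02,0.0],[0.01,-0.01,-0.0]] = z@[[0.17, -0.24, 0.01],[-0.08, 0.10, -0.06]]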